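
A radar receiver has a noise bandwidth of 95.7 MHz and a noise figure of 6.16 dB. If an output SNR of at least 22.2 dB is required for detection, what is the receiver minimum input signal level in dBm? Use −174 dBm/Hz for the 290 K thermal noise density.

−65.8 dBm

Sensitivity = −174 + 10 log₁₀(B) + NF + SNR_min
= −174 + 79.81 + 6.16 + 22.2
= −65.83 dBm → −65.8 dBm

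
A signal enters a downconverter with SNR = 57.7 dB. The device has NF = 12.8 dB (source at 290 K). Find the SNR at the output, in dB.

By definition F = SNR_in/SNR_out, so in dB: SNR_out = SNR_in − NF
SNR_out = 57.7 − 12.8 = 44.9 dB

44.9 dB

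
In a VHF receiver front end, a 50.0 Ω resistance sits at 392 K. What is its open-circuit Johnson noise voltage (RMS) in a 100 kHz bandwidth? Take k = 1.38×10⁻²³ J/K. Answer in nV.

329 nV

V_n = √(4kTRB)
4kTRB = 4 × 1.38×10⁻²³ × 392 × 5.00×10¹ × 1.00×10⁵ = 1.08×10⁻¹³ V²
V_n = √(1.08×10⁻¹³) = 3.29×10⁻⁷ V = 329 nV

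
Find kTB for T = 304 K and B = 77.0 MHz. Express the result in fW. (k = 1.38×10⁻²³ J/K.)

323 fW

P_n = kTB = 1.38×10⁻²³ × 304 × 7.70×10⁷ = 3.23×10⁻¹³ W = 323 fW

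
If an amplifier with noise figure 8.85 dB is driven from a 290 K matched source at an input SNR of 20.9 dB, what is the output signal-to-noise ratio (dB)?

12.05 dB

By definition F = SNR_in/SNR_out, so in dB: SNR_out = SNR_in − NF
SNR_out = 20.9 − 8.85 = 12.05 dB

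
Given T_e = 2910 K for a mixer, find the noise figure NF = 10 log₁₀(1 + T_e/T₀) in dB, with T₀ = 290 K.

F = 1 + T_e/T₀ = 1 + 2910/290 = 11.0345
NF = 10 log₁₀(11.0345) = 10.43 dB

10.43 dB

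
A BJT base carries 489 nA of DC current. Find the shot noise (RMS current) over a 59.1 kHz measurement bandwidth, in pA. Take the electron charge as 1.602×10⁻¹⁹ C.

96.2 pA

I_n = √(2qI·B)
2qI·B = 2 × 1.602×10⁻¹⁹ × 4.89×10⁻⁷ × 5.91×10⁴ = 9.26×10⁻²¹ A²
I_n = √(9.26×10⁻²¹) = 9.62×10⁻¹¹ A = 96.2 pA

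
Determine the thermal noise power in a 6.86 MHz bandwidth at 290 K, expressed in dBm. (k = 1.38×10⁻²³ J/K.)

−105.6 dBm

P_n = kTB = 1.38×10⁻²³ × 290 × 6.86×10⁶ = 2.75×10⁻¹⁴ W
In dBm: 10 log₁₀(2.75×10⁻¹⁴ / 10⁻³) = −105.6 dBm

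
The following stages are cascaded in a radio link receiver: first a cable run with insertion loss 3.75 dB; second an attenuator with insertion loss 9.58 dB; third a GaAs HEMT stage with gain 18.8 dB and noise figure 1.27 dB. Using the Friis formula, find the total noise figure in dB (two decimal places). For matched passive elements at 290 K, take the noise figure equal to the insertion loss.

14.60 dB

Convert to linear (a loss of L dB is a gain of −L dB): F_i = 10^(NF_i/10), G_i = 10^(G_i,dB/10)
  Stage 1: F_1 = 10^(3.75/10) = 2.371, G_1 = 10^(−3.75/10) = 0.4217
  Stage 2: F_2 = 10^(9.58/10) = 9.078, G_2 = 10^(−9.58/10) = 0.1102
  Stage 3: F_3 = 10^(1.27/10) = 1.340, G_3 = 10^(18.8/10) = 75.86
Friis cascade:
  F = 2.371 + (9.078 − 1)/0.4217 + (1.340 − 1)/0.04645 = 28.84
NF = 10 log₁₀(28.84) = 14.60 dB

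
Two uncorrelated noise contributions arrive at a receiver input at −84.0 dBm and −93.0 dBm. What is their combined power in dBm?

−83.5 dBm

Convert to linear, add, convert back:
P₁ = 3.98×10⁻¹² W, P₂ = 5.01×10⁻¹³ W
P_tot = 4.48×10⁻¹² W → 10 log₁₀(P_tot / 10⁻³) = −83.5 dBm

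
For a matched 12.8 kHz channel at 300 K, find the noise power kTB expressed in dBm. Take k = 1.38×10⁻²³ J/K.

−132.8 dBm

P_n = kTB = 1.38×10⁻²³ × 300 × 1.28×10⁴ = 5.30×10⁻¹⁷ W
In dBm: 10 log₁₀(5.30×10⁻¹⁷ / 10⁻³) = −132.8 dBm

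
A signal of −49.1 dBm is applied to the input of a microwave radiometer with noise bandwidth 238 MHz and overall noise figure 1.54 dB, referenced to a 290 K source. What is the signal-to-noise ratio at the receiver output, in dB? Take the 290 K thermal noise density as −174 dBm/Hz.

Noise floor: N = −174 + 10 log₁₀(B) + NF
10 log₁₀(2.38×10⁸) = 83.77 dB
N = −174 + 83.77 + 1.54 = −88.69 dBm
SNR = P_sig − N = −49.1 − (−88.69) = 39.59 dB → 39.6 dB

39.6 dB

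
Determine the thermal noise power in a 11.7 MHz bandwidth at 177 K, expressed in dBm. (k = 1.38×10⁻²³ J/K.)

−105.4 dBm

P_n = kTB = 1.38×10⁻²³ × 177 × 1.17×10⁷ = 2.86×10⁻¹⁴ W
In dBm: 10 log₁₀(2.86×10⁻¹⁴ / 10⁻³) = −105.4 dBm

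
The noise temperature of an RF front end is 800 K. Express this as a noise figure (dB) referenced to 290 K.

F = 1 + T_e/T₀ = 1 + 800/290 = 3.75862
NF = 10 log₁₀(3.75862) = 5.75 dB

5.75 dB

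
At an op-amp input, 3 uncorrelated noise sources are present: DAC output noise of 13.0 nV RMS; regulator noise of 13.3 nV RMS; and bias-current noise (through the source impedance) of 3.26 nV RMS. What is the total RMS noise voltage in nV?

Uncorrelated sources add in power (mean-square): V_tot = √(ΣV_i²)
V_tot = √[(1.30×10⁻⁸)² + (1.33×10⁻⁸)² + (3.26×10⁻⁹)²] = 1.89×10⁻⁸ V = 18.9 nV

18.9 nV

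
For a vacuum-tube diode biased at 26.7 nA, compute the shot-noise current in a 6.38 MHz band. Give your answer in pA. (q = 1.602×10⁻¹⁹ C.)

I_n = √(2qI·B)
2qI·B = 2 × 1.602×10⁻¹⁹ × 2.67×10⁻⁸ × 6.38×10⁶ = 5.46×10⁻²⁰ A²
I_n = √(5.46×10⁻²⁰) = 2.34×10⁻¹⁰ A = 234 pA

234 pA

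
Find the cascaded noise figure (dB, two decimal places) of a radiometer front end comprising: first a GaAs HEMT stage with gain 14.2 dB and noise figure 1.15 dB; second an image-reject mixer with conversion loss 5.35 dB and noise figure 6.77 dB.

Convert to linear (a loss of L dB is a gain of −L dB): F_i = 10^(NF_i/10), G_i = 10^(G_i,dB/10)
  Stage 1: F_1 = 10^(1.15/10) = 1.303, G_1 = 10^(14.2/10) = 26.30
  Stage 2: F_2 = 10^(6.77/10) = 4.753, G_2 = 10^(−5.35/10) = 0.2917
Friis cascade:
  F = 1.303 + (4.753 − 1)/26.30 = 1.446
NF = 10 log₁₀(1.446) = 1.60 dB

1.60 dB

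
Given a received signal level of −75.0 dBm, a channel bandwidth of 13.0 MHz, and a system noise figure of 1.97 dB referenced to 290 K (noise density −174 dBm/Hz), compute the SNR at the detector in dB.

25.9 dB

Noise floor: N = −174 + 10 log₁₀(B) + NF
10 log₁₀(1.30×10⁷) = 71.14 dB
N = −174 + 71.14 + 1.97 = −100.89 dBm
SNR = P_sig − N = −75.0 − (−100.89) = 25.89 dB → 25.9 dB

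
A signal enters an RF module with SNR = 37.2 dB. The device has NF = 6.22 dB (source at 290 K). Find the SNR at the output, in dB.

30.98 dB

By definition F = SNR_in/SNR_out, so in dB: SNR_out = SNR_in − NF
SNR_out = 37.2 − 6.22 = 30.98 dB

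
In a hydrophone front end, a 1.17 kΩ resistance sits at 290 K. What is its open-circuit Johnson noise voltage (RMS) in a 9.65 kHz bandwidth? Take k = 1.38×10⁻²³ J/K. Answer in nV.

425 nV

V_n = √(4kTRB)
4kTRB = 4 × 1.38×10⁻²³ × 290 × 1.17×10³ × 9.65×10³ = 1.81×10⁻¹³ V²
V_n = √(1.81×10⁻¹³) = 4.25×10⁻⁷ V = 425 nV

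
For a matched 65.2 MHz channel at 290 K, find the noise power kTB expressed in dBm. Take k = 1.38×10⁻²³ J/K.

P_n = kTB = 1.38×10⁻²³ × 290 × 6.52×10⁷ = 2.61×10⁻¹³ W
In dBm: 10 log₁₀(2.61×10⁻¹³ / 10⁻³) = −95.8 dBm

−95.8 dBm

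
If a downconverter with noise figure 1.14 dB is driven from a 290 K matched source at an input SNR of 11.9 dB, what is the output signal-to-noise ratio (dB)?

By definition F = SNR_in/SNR_out, so in dB: SNR_out = SNR_in − NF
SNR_out = 11.9 − 1.14 = 10.76 dB

10.76 dB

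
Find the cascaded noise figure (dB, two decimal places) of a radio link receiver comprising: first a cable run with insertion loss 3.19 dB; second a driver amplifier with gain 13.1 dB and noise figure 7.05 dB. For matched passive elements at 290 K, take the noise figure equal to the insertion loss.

10.24 dB

Convert to linear (a loss of L dB is a gain of −L dB): F_i = 10^(NF_i/10), G_i = 10^(G_i,dB/10)
  Stage 1: F_1 = 10^(3.19/10) = 2.084, G_1 = 10^(−3.19/10) = 0.4797
  Stage 2: F_2 = 10^(7.05/10) = 5.070, G_2 = 10^(13.1/10) = 20.42
Friis cascade:
  F = 2.084 + (5.070 − 1)/0.4797 = 10.57
NF = 10 log₁₀(10.57) = 10.24 dB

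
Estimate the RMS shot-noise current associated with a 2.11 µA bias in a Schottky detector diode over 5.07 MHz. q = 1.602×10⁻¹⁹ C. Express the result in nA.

1.85 nA

I_n = √(2qI·B)
2qI·B = 2 × 1.602×10⁻¹⁹ × 2.11×10⁻⁶ × 5.07×10⁶ = 3.43×10⁻¹⁸ A²
I_n = √(3.43×10⁻¹⁸) = 1.85×10⁻⁹ A = 1.85 nA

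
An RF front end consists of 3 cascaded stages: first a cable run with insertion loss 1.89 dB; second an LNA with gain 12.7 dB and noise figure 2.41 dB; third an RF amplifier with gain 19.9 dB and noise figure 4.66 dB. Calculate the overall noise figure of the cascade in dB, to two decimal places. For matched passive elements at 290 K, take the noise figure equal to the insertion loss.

Convert to linear (a loss of L dB is a gain of −L dB): F_i = 10^(NF_i/10), G_i = 10^(G_i,dB/10)
  Stage 1: F_1 = 10^(1.89/10) = 1.545, G_1 = 10^(−1.89/10) = 0.6471
  Stage 2: F_2 = 10^(2.41/10) = 1.742, G_2 = 10^(12.7/10) = 18.62
  Stage 3: F_3 = 10^(4.66/10) = 2.924, G_3 = 10^(19.9/10) = 97.72
Friis cascade:
  F = 1.545 + (1.742 − 1)/0.6471 + (2.924 − 1)/12.05 = 2.851
NF = 10 log₁₀(2.851) = 4.55 dB

4.55 dB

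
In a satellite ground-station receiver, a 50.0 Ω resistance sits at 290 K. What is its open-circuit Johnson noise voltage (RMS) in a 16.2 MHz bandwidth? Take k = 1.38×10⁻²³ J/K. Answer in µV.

V_n = √(4kTRB)
4kTRB = 4 × 1.38×10⁻²³ × 290 × 5.00×10¹ × 1.62×10⁷ = 1.30×10⁻¹¹ V²
V_n = √(1.30×10⁻¹¹) = 3.60×10⁻⁶ V = 3.60 µV

3.60 µV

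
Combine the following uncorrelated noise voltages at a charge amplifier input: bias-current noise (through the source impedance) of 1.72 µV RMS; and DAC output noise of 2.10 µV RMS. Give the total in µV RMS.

2.71 µV

Uncorrelated sources add in power (mean-square): V_tot = √(ΣV_i²)
V_tot = √[(1.72×10⁻⁶)² + (2.10×10⁻⁶)²] = 2.71×10⁻⁶ V = 2.71 µV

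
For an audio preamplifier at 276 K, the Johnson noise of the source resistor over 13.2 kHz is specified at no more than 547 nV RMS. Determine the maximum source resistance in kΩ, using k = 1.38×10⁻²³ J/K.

Johnson–Nyquist: V_n = √(4kTRB) ⇒ R = V_n² / (4kTB)
4kTB = 4 × 1.38×10⁻²³ × 276 × 1.32×10⁴ = 2.01×10⁻¹⁶
R = (5.47×10⁻⁷)² / 2.01×10⁻¹⁶ = 1.49×10³ Ω = 1.49 kΩ

1.49 kΩ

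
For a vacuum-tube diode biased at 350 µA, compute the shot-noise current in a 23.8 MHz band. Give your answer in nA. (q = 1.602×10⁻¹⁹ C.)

51.7 nA

I_n = √(2qI·B)
2qI·B = 2 × 1.602×10⁻¹⁹ × 3.50×10⁻⁴ × 2.38×10⁷ = 2.67×10⁻¹⁵ A²
I_n = √(2.67×10⁻¹⁵) = 5.17×10⁻⁸ A = 51.7 nA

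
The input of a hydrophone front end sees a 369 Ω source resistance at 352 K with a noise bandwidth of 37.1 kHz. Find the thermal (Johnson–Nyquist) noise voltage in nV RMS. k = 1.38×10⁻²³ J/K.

V_n = √(4kTRB)
4kTRB = 4 × 1.38×10⁻²³ × 352 × 3.69×10² × 3.71×10⁴ = 2.66×10⁻¹³ V²
V_n = √(2.66×10⁻¹³) = 5.16×10⁻⁷ V = 516 nV

516 nV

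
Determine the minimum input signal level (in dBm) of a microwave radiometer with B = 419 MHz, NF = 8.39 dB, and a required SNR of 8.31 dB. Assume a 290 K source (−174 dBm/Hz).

Sensitivity = −174 + 10 log₁₀(B) + NF + SNR_min
= −174 + 86.22 + 8.39 + 8.31
= −71.08 dBm → −71.1 dBm

−71.1 dBm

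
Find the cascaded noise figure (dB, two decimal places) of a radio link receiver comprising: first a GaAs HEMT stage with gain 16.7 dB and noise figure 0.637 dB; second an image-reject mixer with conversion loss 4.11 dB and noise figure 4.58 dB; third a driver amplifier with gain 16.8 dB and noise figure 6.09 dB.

1.36 dB

Convert to linear (a loss of L dB is a gain of −L dB): F_i = 10^(NF_i/10), G_i = 10^(G_i,dB/10)
  Stage 1: F_1 = 10^(0.637/10) = 1.158, G_1 = 10^(16.7/10) = 46.77
  Stage 2: F_2 = 10^(4.58/10) = 2.871, G_2 = 10^(−4.11/10) = 0.3882
  Stage 3: F_3 = 10^(6.09/10) = 4.064, G_3 = 10^(16.8/10) = 47.86
Friis cascade:
  F = 1.158 + (2.871 − 1)/46.77 + (4.064 − 1)/18.16 = 1.367
NF = 10 log₁₀(1.367) = 1.36 dB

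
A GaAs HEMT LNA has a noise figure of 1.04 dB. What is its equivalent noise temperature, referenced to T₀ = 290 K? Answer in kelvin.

F = 10^(1.04/10) = 1.27057
T_e = (F − 1)·T₀ = (1.27057 − 1) × 290 = 78.5 K

78.5 K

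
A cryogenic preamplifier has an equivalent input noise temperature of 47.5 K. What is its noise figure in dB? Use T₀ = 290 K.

F = 1 + T_e/T₀ = 1 + 47.5/290 = 1.16379
NF = 10 log₁₀(1.16379) = 0.659 dB

0.659 dB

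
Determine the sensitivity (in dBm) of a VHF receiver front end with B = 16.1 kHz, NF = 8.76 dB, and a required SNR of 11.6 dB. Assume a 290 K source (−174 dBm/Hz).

Sensitivity = −174 + 10 log₁₀(B) + NF + SNR_min
= −174 + 42.07 + 8.76 + 11.6
= −111.57 dBm → −111.6 dBm

−111.6 dBm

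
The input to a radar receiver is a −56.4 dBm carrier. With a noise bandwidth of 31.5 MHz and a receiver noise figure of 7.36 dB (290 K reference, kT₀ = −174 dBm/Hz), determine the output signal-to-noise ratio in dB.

Noise floor: N = −174 + 10 log₁₀(B) + NF
10 log₁₀(3.15×10⁷) = 74.98 dB
N = −174 + 74.98 + 7.36 = −91.66 dBm
SNR = P_sig − N = −56.4 − (−91.66) = 35.26 dB → 35.3 dB

35.3 dB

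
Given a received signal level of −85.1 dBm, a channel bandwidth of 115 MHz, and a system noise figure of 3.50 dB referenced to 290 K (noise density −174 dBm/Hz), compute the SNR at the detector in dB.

Noise floor: N = −174 + 10 log₁₀(B) + NF
10 log₁₀(1.15×10⁸) = 80.61 dB
N = −174 + 80.61 + 3.50 = −89.89 dBm
SNR = P_sig − N = −85.1 − (−89.89) = 4.79 dB → 4.8 dB

4.8 dB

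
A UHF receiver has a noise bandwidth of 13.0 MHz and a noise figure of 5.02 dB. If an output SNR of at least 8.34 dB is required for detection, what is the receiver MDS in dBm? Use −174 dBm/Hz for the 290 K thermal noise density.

−89.5 dBm

Sensitivity = −174 + 10 log₁₀(B) + NF + SNR_min
= −174 + 71.14 + 5.02 + 8.34
= −89.50 dBm → −89.5 dBm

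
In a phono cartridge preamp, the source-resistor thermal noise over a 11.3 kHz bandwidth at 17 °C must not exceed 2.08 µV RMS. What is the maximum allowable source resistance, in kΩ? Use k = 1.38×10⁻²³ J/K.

T = 17 °C + 273.15 = 290.15 K
Johnson–Nyquist: V_n = √(4kTRB) ⇒ R = V_n² / (4kTB)
4kTB = 4 × 1.38×10⁻²³ × 290.15 × 1.13×10⁴ = 1.81×10⁻¹⁶
R = (2.08×10⁻⁶)² / 1.81×10⁻¹⁶ = 2.39×10⁴ Ω = 23.9 kΩ

23.9 kΩ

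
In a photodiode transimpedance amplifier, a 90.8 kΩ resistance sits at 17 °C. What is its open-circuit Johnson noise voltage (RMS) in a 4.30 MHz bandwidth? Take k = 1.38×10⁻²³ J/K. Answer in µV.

T = 17 °C + 273.15 = 290.15 K
V_n = √(4kTRB)
4kTRB = 4 × 1.38×10⁻²³ × 290.15 × 9.08×10⁴ × 4.30×10⁶ = 6.25×10⁻⁹ V²
V_n = √(6.25×10⁻⁹) = 7.91×10⁻⁵ V = 79.1 µV

79.1 µV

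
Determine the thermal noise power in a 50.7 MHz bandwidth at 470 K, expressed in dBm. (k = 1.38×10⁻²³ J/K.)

−94.8 dBm

P_n = kTB = 1.38×10⁻²³ × 470 × 5.07×10⁷ = 3.29×10⁻¹³ W
In dBm: 10 log₁₀(3.29×10⁻¹³ / 10⁻³) = −94.8 dBm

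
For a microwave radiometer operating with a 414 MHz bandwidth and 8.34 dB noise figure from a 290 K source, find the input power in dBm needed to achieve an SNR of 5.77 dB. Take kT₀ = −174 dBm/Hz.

Sensitivity = −174 + 10 log₁₀(B) + NF + SNR_min
= −174 + 86.17 + 8.34 + 5.77
= −73.72 dBm → −73.7 dBm

−73.7 dBm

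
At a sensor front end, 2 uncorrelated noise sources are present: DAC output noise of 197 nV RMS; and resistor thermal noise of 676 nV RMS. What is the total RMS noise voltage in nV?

Uncorrelated sources add in power (mean-square): V_tot = √(ΣV_i²)
V_tot = √[(1.97×10⁻⁷)² + (6.76×10⁻⁷)²] = 7.04×10⁻⁷ V = 704 nV

704 nV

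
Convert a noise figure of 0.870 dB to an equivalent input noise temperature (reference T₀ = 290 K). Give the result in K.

64.3 K

F = 10^(0.870/10) = 1.2218
T_e = (F − 1)·T₀ = (1.2218 − 1) × 290 = 64.3 K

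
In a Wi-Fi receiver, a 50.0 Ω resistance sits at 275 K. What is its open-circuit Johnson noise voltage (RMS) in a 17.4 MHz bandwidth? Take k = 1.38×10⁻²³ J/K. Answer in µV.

3.63 µV

V_n = √(4kTRB)
4kTRB = 4 × 1.38×10⁻²³ × 275 × 5.00×10¹ × 1.74×10⁷ = 1.32×10⁻¹¹ V²
V_n = √(1.32×10⁻¹¹) = 3.63×10⁻⁶ V = 3.63 µV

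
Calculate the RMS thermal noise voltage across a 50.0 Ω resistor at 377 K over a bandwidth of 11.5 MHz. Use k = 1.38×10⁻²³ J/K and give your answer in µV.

V_n = √(4kTRB)
4kTRB = 4 × 1.38×10⁻²³ × 377 × 5.00×10¹ × 1.15×10⁷ = 1.20×10⁻¹¹ V²
V_n = √(1.20×10⁻¹¹) = 3.46×10⁻⁶ V = 3.46 µV

3.46 µV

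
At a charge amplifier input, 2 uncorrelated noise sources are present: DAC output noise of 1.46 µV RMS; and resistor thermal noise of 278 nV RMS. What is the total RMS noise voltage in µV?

1.49 µV

Uncorrelated sources add in power (mean-square): V_tot = √(ΣV_i²)
V_tot = √[(1.46×10⁻⁶)² + (2.78×10⁻⁷)²] = 1.49×10⁻⁶ V = 1.49 µV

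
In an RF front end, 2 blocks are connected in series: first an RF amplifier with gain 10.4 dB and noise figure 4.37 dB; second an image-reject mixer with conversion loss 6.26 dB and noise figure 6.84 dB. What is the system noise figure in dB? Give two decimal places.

Convert to linear (a loss of L dB is a gain of −L dB): F_i = 10^(NF_i/10), G_i = 10^(G_i,dB/10)
  Stage 1: F_1 = 10^(4.37/10) = 2.735, G_1 = 10^(10.4/10) = 10.96
  Stage 2: F_2 = 10^(6.84/10) = 4.831, G_2 = 10^(−6.26/10) = 0.2366
Friis cascade:
  F = 2.735 + (4.831 − 1)/10.96 = 3.085
NF = 10 log₁₀(3.085) = 4.89 dB

4.89 dB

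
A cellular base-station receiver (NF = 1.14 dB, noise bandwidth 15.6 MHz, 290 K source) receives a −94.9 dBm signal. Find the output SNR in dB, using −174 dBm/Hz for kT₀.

Noise floor: N = −174 + 10 log₁₀(B) + NF
10 log₁₀(1.56×10⁷) = 71.93 dB
N = −174 + 71.93 + 1.14 = −100.93 dBm
SNR = P_sig − N = −94.9 − (−100.93) = 6.03 dB → 6.0 dB

6.0 dB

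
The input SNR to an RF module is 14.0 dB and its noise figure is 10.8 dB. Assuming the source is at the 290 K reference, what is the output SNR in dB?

By definition F = SNR_in/SNR_out, so in dB: SNR_out = SNR_in − NF
SNR_out = 14.0 − 10.8 = 3.2 dB

3.2 dB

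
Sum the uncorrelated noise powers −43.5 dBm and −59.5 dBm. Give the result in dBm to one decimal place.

−43.4 dBm

Convert to linear, add, convert back:
P₁ = 4.47×10⁻⁸ W, P₂ = 1.12×10⁻⁹ W
P_tot = 4.58×10⁻⁸ W → 10 log₁₀(P_tot / 10⁻³) = −43.4 dBm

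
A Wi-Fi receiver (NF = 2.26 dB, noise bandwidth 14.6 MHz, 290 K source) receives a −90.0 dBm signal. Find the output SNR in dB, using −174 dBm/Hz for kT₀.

Noise floor: N = −174 + 10 log₁₀(B) + NF
10 log₁₀(1.46×10⁷) = 71.64 dB
N = −174 + 71.64 + 2.26 = −100.10 dBm
SNR = P_sig − N = −90.0 − (−100.10) = 10.10 dB → 10.1 dB

10.1 dB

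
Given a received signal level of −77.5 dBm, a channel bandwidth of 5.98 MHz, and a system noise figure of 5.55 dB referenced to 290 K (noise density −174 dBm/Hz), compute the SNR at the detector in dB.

23.2 dB

Noise floor: N = −174 + 10 log₁₀(B) + NF
10 log₁₀(5.98×10⁶) = 67.77 dB
N = −174 + 67.77 + 5.55 = −100.68 dBm
SNR = P_sig − N = −77.5 − (−100.68) = 23.18 dB → 23.2 dB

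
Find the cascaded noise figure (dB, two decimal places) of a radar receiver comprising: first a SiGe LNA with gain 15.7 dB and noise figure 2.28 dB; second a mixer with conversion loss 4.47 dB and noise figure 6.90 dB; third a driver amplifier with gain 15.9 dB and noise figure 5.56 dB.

2.99 dB

Convert to linear (a loss of L dB is a gain of −L dB): F_i = 10^(NF_i/10), G_i = 10^(G_i,dB/10)
  Stage 1: F_1 = 10^(2.28/10) = 1.690, G_1 = 10^(15.7/10) = 37.15
  Stage 2: F_2 = 10^(6.90/10) = 4.898, G_2 = 10^(−4.47/10) = 0.3573
  Stage 3: F_3 = 10^(5.56/10) = 3.597, G_3 = 10^(15.9/10) = 38.90
Friis cascade:
  F = 1.690 + (4.898 − 1)/37.15 + (3.597 − 1)/13.27 = 1.991
NF = 10 log₁₀(1.991) = 2.99 dB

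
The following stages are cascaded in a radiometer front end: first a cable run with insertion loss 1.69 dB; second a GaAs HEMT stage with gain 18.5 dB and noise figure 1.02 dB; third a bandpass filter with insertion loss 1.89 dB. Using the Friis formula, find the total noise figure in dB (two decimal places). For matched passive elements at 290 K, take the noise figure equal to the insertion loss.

Convert to linear (a loss of L dB is a gain of −L dB): F_i = 10^(NF_i/10), G_i = 10^(G_i,dB/10)
  Stage 1: F_1 = 10^(1.69/10) = 1.476, G_1 = 10^(−1.69/10) = 0.6776
  Stage 2: F_2 = 10^(1.02/10) = 1.265, G_2 = 10^(18.5/10) = 70.79
  Stage 3: F_3 = 10^(1.89/10) = 1.545, G_3 = 10^(−1.89/10) = 0.6471
Friis cascade:
  F = 1.476 + (1.265 − 1)/0.6776 + (1.545 − 1)/47.97 = 1.878
NF = 10 log₁₀(1.878) = 2.74 dB

2.74 dB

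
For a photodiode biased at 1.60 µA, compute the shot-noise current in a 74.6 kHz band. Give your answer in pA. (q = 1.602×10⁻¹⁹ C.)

196 pA

I_n = √(2qI·B)
2qI·B = 2 × 1.602×10⁻¹⁹ × 1.60×10⁻⁶ × 7.46×10⁴ = 3.82×10⁻²⁰ A²
I_n = √(3.82×10⁻²⁰) = 1.96×10⁻¹⁰ A = 196 pA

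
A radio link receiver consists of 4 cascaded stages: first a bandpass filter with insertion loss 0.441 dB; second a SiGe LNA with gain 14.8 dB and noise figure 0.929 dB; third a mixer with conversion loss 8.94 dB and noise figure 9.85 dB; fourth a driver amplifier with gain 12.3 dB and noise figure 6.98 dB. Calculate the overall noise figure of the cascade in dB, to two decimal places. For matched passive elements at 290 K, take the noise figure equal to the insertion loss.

Convert to linear (a loss of L dB is a gain of −L dB): F_i = 10^(NF_i/10), G_i = 10^(G_i,dB/10)
  Stage 1: F_1 = 10^(0.441/10) = 1.107, G_1 = 10^(−0.441/10) = 0.9034
  Stage 2: F_2 = 10^(0.929/10) = 1.239, G_2 = 10^(14.8/10) = 30.20
  Stage 3: F_3 = 10^(9.85/10) = 9.661, G_3 = 10^(−8.94/10) = 0.1276
  Stage 4: F_4 = 10^(6.98/10) = 4.989, G_4 = 10^(12.3/10) = 16.98
Friis cascade:
  F = 1.107 + (1.239 − 1)/0.9034 + (9.661 − 1)/27.28 + (4.989 − 1)/3.483 = 2.834
NF = 10 log₁₀(2.834) = 4.52 dB

4.52 dB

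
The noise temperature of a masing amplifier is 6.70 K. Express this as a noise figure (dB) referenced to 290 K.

F = 1 + T_e/T₀ = 1 + 6.70/290 = 1.0231
NF = 10 log₁₀(1.0231) = 0.099 dB

0.099 dB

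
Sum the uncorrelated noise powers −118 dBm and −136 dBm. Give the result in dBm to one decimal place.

Convert to linear, add, convert back:
P₁ = 1.58×10⁻¹⁵ W, P₂ = 2.51×10⁻¹⁷ W
P_tot = 1.61×10⁻¹⁵ W → 10 log₁₀(P_tot / 10⁻³) = −117.9 dBm

−117.9 dBm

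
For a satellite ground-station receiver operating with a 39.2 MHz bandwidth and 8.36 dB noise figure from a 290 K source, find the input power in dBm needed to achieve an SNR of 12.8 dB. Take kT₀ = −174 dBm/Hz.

Sensitivity = −174 + 10 log₁₀(B) + NF + SNR_min
= −174 + 75.93 + 8.36 + 12.8
= −76.91 dBm → −76.9 dBm

−76.9 dBm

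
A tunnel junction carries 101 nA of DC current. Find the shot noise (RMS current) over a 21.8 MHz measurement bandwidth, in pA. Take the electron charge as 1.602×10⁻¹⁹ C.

840 pA

I_n = √(2qI·B)
2qI·B = 2 × 1.602×10⁻¹⁹ × 1.01×10⁻⁷ × 2.18×10⁷ = 7.05×10⁻¹⁹ A²
I_n = √(7.05×10⁻¹⁹) = 8.40×10⁻¹⁰ A = 840 pA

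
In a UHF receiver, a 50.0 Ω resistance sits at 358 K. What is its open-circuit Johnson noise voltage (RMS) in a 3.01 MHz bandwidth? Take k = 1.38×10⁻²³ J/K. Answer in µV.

1.72 µV

V_n = √(4kTRB)
4kTRB = 4 × 1.38×10⁻²³ × 358 × 5.00×10¹ × 3.01×10⁶ = 2.97×10⁻¹² V²
V_n = √(2.97×10⁻¹²) = 1.72×10⁻⁶ V = 1.72 µV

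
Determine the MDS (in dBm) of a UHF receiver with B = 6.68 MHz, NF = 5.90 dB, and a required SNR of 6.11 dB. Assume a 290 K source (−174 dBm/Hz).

−93.7 dBm

Sensitivity = −174 + 10 log₁₀(B) + NF + SNR_min
= −174 + 68.25 + 5.90 + 6.11
= −93.74 dBm → −93.7 dBm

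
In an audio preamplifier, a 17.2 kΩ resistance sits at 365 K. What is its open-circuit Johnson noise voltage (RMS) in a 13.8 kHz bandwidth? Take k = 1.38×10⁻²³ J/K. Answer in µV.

2.19 µV

V_n = √(4kTRB)
4kTRB = 4 × 1.38×10⁻²³ × 365 × 1.72×10⁴ × 1.38×10⁴ = 4.78×10⁻¹² V²
V_n = √(4.78×10⁻¹²) = 2.19×10⁻⁶ V = 2.19 µV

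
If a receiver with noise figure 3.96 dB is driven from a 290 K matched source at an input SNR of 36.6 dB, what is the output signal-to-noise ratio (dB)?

By definition F = SNR_in/SNR_out, so in dB: SNR_out = SNR_in − NF
SNR_out = 36.6 − 3.96 = 32.64 dB

32.64 dB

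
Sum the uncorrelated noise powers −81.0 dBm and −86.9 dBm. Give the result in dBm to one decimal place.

−80.0 dBm

Convert to linear, add, convert back:
P₁ = 7.94×10⁻¹² W, P₂ = 2.04×10⁻¹² W
P_tot = 9.99×10⁻¹² W → 10 log₁₀(P_tot / 10⁻³) = −80.0 dBm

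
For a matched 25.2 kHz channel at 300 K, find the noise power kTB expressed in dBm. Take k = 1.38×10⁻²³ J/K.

−129.8 dBm

P_n = kTB = 1.38×10⁻²³ × 300 × 2.52×10⁴ = 1.04×10⁻¹⁶ W
In dBm: 10 log₁₀(1.04×10⁻¹⁶ / 10⁻³) = −129.8 dBm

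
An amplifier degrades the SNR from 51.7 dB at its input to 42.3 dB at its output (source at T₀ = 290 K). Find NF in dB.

9.4 dB

NF (dB) = SNR_in(dB) − SNR_out(dB) when the source is at T₀
NF = 51.7 − 42.3 = 9.4 dB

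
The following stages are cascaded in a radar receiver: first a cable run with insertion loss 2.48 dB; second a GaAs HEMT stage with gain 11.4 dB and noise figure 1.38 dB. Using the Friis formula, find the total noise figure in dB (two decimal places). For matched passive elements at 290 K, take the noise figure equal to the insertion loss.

Convert to linear (a loss of L dB is a gain of −L dB): F_i = 10^(NF_i/10), G_i = 10^(G_i,dB/10)
  Stage 1: F_1 = 10^(2.48/10) = 1.770, G_1 = 10^(−2.48/10) = 0.5649
  Stage 2: F_2 = 10^(1.38/10) = 1.374, G_2 = 10^(11.4/10) = 13.80
Friis cascade:
  F = 1.770 + (1.374 − 1)/0.5649 = 2.432
NF = 10 log₁₀(2.432) = 3.86 dB

3.86 dB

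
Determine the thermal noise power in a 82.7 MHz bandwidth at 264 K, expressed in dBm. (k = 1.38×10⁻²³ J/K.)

P_n = kTB = 1.38×10⁻²³ × 264 × 8.27×10⁷ = 3.01×10⁻¹³ W
In dBm: 10 log₁₀(3.01×10⁻¹³ / 10⁻³) = −95.2 dBm

−95.2 dBm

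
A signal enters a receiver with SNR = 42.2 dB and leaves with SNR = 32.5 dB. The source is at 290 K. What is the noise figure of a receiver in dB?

NF (dB) = SNR_in(dB) − SNR_out(dB) when the source is at T₀
NF = 42.2 − 32.5 = 9.7 dB

9.7 dB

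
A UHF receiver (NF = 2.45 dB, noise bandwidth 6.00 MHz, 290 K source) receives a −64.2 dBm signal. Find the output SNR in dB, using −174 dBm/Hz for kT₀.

Noise floor: N = −174 + 10 log₁₀(B) + NF
10 log₁₀(6.00×10⁶) = 67.78 dB
N = −174 + 67.78 + 2.45 = −103.77 dBm
SNR = P_sig − N = −64.2 − (−103.77) = 39.57 dB → 39.6 dB

39.6 dB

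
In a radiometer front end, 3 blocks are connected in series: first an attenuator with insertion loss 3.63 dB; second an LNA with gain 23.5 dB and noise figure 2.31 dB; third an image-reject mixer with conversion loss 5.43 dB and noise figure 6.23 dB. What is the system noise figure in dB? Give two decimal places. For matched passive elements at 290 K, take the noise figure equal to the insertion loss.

Convert to linear (a loss of L dB is a gain of −L dB): F_i = 10^(NF_i/10), G_i = 10^(G_i,dB/10)
  Stage 1: F_1 = 10^(3.63/10) = 2.307, G_1 = 10^(−3.63/10) = 0.4335
  Stage 2: F_2 = 10^(2.31/10) = 1.702, G_2 = 10^(23.5/10) = 223.9
  Stage 3: F_3 = 10^(6.23/10) = 4.198, G_3 = 10^(−5.43/10) = 0.2864
Friis cascade:
  F = 2.307 + (1.702 − 1)/0.4335 + (4.198 − 1)/97.05 = 3.959
NF = 10 log₁₀(3.959) = 5.98 dB

5.98 dB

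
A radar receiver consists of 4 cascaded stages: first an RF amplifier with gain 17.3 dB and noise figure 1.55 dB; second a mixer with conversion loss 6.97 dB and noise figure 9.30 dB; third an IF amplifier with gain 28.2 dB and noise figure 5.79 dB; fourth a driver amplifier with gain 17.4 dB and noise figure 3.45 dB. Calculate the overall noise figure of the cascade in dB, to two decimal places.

Convert to linear (a loss of L dB is a gain of −L dB): F_i = 10^(NF_i/10), G_i = 10^(G_i,dB/10)
  Stage 1: F_1 = 10^(1.55/10) = 1.429, G_1 = 10^(17.3/10) = 53.70
  Stage 2: F_2 = 10^(9.30/10) = 8.511, G_2 = 10^(−6.97/10) = 0.2009
  Stage 3: F_3 = 10^(5.79/10) = 3.793, G_3 = 10^(28.2/10) = 660.7
  Stage 4: F_4 = 10^(3.45/10) = 2.213, G_4 = 10^(17.4/10) = 54.95
Friis cascade:
  F = 1.429 + (8.511 − 1)/53.70 + (3.793 − 1)/10.79 + (2.213 − 1)/7129 = 1.828
NF = 10 log₁₀(1.828) = 2.62 dB

2.62 dB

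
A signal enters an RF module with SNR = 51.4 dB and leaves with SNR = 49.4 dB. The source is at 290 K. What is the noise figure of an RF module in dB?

2.0 dB

NF (dB) = SNR_in(dB) − SNR_out(dB) when the source is at T₀
NF = 51.4 − 49.4 = 2.0 dB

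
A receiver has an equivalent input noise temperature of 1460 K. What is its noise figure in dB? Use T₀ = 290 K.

F = 1 + T_e/T₀ = 1 + 1460/290 = 6.03448
NF = 10 log₁₀(6.03448) = 7.81 dB

7.81 dB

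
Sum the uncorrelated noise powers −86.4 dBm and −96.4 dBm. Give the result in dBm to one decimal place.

−86.0 dBm

Convert to linear, add, convert back:
P₁ = 2.29×10⁻¹² W, P₂ = 2.29×10⁻¹³ W
P_tot = 2.52×10⁻¹² W → 10 log₁₀(P_tot / 10⁻³) = −86.0 dBm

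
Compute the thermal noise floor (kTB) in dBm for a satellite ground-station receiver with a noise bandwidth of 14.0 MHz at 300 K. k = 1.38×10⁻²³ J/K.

P_n = kTB = 1.38×10⁻²³ × 300 × 1.40×10⁷ = 5.80×10⁻¹⁴ W
In dBm: 10 log₁₀(5.80×10⁻¹⁴ / 10⁻³) = −102.4 dBm

−102.4 dBm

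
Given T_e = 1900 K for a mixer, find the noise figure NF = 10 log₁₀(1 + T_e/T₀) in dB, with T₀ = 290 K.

8.78 dB

F = 1 + T_e/T₀ = 1 + 1900/290 = 7.55172
NF = 10 log₁₀(7.55172) = 8.78 dB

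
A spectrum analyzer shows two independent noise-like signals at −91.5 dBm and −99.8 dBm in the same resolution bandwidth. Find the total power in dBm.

−90.9 dBm

Convert to linear, add, convert back:
P₁ = 7.08×10⁻¹³ W, P₂ = 1.05×10⁻¹³ W
P_tot = 8.13×10⁻¹³ W → 10 log₁₀(P_tot / 10⁻³) = −90.9 dBm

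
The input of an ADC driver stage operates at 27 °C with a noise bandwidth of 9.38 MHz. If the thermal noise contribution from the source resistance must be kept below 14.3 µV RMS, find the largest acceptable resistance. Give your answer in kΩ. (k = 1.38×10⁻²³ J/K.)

T = 27 °C + 273.15 = 300.15 K
Johnson–Nyquist: V_n = √(4kTRB) ⇒ R = V_n² / (4kTB)
4kTB = 4 × 1.38×10⁻²³ × 300.15 × 9.38×10⁶ = 1.55×10⁻¹³
R = (1.43×10⁻⁵)² / 1.55×10⁻¹³ = 1.32×10³ Ω = 1.32 kΩ

1.32 kΩ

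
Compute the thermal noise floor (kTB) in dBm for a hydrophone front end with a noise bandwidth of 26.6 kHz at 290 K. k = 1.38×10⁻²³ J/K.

P_n = kTB = 1.38×10⁻²³ × 290 × 2.66×10⁴ = 1.06×10⁻¹⁶ W
In dBm: 10 log₁₀(1.06×10⁻¹⁶ / 10⁻³) = −129.7 dBm

−129.7 dBm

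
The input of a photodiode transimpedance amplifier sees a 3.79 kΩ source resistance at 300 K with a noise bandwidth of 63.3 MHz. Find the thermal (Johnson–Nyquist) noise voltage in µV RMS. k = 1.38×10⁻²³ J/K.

V_n = √(4kTRB)
4kTRB = 4 × 1.38×10⁻²³ × 300 × 3.79×10³ × 6.33×10⁷ = 3.97×10⁻⁹ V²
V_n = √(3.97×10⁻⁹) = 6.30×10⁻⁵ V = 63.0 µV

63.0 µV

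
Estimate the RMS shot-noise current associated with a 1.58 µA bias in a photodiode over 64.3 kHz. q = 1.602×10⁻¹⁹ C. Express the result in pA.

180 pA

I_n = √(2qI·B)
2qI·B = 2 × 1.602×10⁻¹⁹ × 1.58×10⁻⁶ × 6.43×10⁴ = 3.26×10⁻²⁰ A²
I_n = √(3.26×10⁻²⁰) = 1.80×10⁻¹⁰ A = 180 pA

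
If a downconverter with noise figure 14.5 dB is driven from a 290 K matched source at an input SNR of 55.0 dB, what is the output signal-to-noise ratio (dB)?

40.5 dB

By definition F = SNR_in/SNR_out, so in dB: SNR_out = SNR_in − NF
SNR_out = 55.0 − 14.5 = 40.5 dB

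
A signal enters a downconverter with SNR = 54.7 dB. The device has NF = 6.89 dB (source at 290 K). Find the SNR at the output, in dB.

47.81 dB

By definition F = SNR_in/SNR_out, so in dB: SNR_out = SNR_in − NF
SNR_out = 54.7 − 6.89 = 47.81 dB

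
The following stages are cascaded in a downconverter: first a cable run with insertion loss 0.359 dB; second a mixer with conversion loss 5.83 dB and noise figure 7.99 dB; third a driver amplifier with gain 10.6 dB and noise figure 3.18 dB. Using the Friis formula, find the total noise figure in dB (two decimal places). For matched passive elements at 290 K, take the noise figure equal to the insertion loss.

10.54 dB

Convert to linear (a loss of L dB is a gain of −L dB): F_i = 10^(NF_i/10), G_i = 10^(G_i,dB/10)
  Stage 1: F_1 = 10^(0.359/10) = 1.086, G_1 = 10^(−0.359/10) = 0.9207
  Stage 2: F_2 = 10^(7.99/10) = 6.295, G_2 = 10^(−5.83/10) = 0.2612
  Stage 3: F_3 = 10^(3.18/10) = 2.080, G_3 = 10^(10.6/10) = 11.48
Friis cascade:
  F = 1.086 + (6.295 − 1)/0.9207 + (2.080 − 1)/0.2405 = 11.33
NF = 10 log₁₀(11.33) = 10.54 dB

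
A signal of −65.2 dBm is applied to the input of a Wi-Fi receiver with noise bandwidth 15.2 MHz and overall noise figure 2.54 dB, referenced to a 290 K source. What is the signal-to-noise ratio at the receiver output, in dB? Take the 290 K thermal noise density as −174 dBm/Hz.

34.4 dB

Noise floor: N = −174 + 10 log₁₀(B) + NF
10 log₁₀(1.52×10⁷) = 71.82 dB
N = −174 + 71.82 + 2.54 = −99.64 dBm
SNR = P_sig − N = −65.2 − (−99.64) = 34.44 dB → 34.4 dB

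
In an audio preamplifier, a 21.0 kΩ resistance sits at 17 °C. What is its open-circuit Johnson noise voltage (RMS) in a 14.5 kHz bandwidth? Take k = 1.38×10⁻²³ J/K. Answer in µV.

T = 17 °C + 273.15 = 290.15 K
V_n = √(4kTRB)
4kTRB = 4 × 1.38×10⁻²³ × 290.15 × 2.10×10⁴ × 1.45×10⁴ = 4.88×10⁻¹² V²
V_n = √(4.88×10⁻¹²) = 2.21×10⁻⁶ V = 2.21 µV

2.21 µV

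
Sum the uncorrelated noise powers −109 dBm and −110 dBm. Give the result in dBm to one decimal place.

−106.5 dBm

Convert to linear, add, convert back:
P₁ = 1.26×10⁻¹⁴ W, P₂ = 1.00×10⁻¹⁴ W
P_tot = 2.26×10⁻¹⁴ W → 10 log₁₀(P_tot / 10⁻³) = −106.5 dBm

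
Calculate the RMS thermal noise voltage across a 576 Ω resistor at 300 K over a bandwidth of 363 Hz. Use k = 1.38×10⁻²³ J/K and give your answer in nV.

58.8 nV

V_n = √(4kTRB)
4kTRB = 4 × 1.38×10⁻²³ × 300 × 5.76×10² × 3.63×10² = 3.46×10⁻¹⁵ V²
V_n = √(3.46×10⁻¹⁵) = 5.88×10⁻⁸ V = 58.8 nV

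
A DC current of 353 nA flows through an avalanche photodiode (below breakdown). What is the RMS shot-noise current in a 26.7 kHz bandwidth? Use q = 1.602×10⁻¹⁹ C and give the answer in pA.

I_n = √(2qI·B)
2qI·B = 2 × 1.602×10⁻¹⁹ × 3.53×10⁻⁷ × 2.67×10⁴ = 3.02×10⁻²¹ A²
I_n = √(3.02×10⁻²¹) = 5.50×10⁻¹¹ A = 55.0 pA

55.0 pA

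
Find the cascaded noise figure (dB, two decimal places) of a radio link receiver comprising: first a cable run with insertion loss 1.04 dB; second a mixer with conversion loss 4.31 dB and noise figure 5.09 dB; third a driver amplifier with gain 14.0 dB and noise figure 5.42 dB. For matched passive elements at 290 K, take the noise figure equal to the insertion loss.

11.01 dB

Convert to linear (a loss of L dB is a gain of −L dB): F_i = 10^(NF_i/10), G_i = 10^(G_i,dB/10)
  Stage 1: F_1 = 10^(1.04/10) = 1.271, G_1 = 10^(−1.04/10) = 0.7870
  Stage 2: F_2 = 10^(5.09/10) = 3.228, G_2 = 10^(−4.31/10) = 0.3707
  Stage 3: F_3 = 10^(5.42/10) = 3.483, G_3 = 10^(14.0/10) = 25.12
Friis cascade:
  F = 1.271 + (3.228 − 1)/0.7870 + (3.483 − 1)/0.2917 = 12.61
NF = 10 log₁₀(12.61) = 11.01 dB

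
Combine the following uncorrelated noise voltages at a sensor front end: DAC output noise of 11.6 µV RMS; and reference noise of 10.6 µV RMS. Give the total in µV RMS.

15.7 µV

Uncorrelated sources add in power (mean-square): V_tot = √(ΣV_i²)
V_tot = √[(1.16×10⁻⁵)² + (1.06×10⁻⁵)²] = 1.57×10⁻⁵ V = 15.7 µV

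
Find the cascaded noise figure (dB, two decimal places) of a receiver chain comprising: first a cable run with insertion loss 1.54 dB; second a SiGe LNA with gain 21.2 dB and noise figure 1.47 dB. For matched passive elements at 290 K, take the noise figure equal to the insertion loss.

Convert to linear (a loss of L dB is a gain of −L dB): F_i = 10^(NF_i/10), G_i = 10^(G_i,dB/10)
  Stage 1: F_1 = 10^(1.54/10) = 1.426, G_1 = 10^(−1.54/10) = 0.7015
  Stage 2: F_2 = 10^(1.47/10) = 1.403, G_2 = 10^(21.2/10) = 131.8
Friis cascade:
  F = 1.426 + (1.403 − 1)/0.7015 = 2.000
NF = 10 log₁₀(2.000) = 3.01 dB

3.01 dB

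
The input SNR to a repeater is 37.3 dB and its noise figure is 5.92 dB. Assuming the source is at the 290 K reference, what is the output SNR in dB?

31.38 dB

By definition F = SNR_in/SNR_out, so in dB: SNR_out = SNR_in − NF
SNR_out = 37.3 − 5.92 = 31.38 dB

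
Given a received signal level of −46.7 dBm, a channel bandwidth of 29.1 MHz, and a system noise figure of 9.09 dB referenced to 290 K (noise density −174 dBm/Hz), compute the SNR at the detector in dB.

43.6 dB

Noise floor: N = −174 + 10 log₁₀(B) + NF
10 log₁₀(2.91×10⁷) = 74.64 dB
N = −174 + 74.64 + 9.09 = −90.27 dBm
SNR = P_sig − N = −46.7 − (−90.27) = 43.57 dB → 43.6 dB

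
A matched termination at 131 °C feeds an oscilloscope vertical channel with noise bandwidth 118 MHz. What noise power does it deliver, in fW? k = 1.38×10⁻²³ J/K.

T = 131 °C + 273.15 = 404.15 K
P_n = kTB = 1.38×10⁻²³ × 404.15 × 1.18×10⁸ = 6.58×10⁻¹³ W = 658 fW

658 fW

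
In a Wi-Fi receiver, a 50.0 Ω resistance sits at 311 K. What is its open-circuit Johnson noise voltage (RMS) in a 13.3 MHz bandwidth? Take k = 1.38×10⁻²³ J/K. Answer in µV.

V_n = √(4kTRB)
4kTRB = 4 × 1.38×10⁻²³ × 311 × 5.00×10¹ × 1.33×10⁷ = 1.14×10⁻¹¹ V²
V_n = √(1.14×10⁻¹¹) = 3.38×10⁻⁶ V = 3.38 µV

3.38 µV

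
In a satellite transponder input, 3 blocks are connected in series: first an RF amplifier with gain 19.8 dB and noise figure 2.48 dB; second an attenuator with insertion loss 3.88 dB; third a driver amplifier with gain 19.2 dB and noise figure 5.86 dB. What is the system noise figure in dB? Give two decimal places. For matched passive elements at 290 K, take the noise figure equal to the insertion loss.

Convert to linear (a loss of L dB is a gain of −L dB): F_i = 10^(NF_i/10), G_i = 10^(G_i,dB/10)
  Stage 1: F_1 = 10^(2.48/10) = 1.770, G_1 = 10^(19.8/10) = 95.50
  Stage 2: F_2 = 10^(3.88/10) = 2.443, G_2 = 10^(−3.88/10) = 0.4093
  Stage 3: F_3 = 10^(5.86/10) = 3.855, G_3 = 10^(19.2/10) = 83.18
Friis cascade:
  F = 1.770 + (2.443 − 1)/95.50 + (3.855 − 1)/39.08 = 1.858
NF = 10 log₁₀(1.858) = 2.69 dB

2.69 dB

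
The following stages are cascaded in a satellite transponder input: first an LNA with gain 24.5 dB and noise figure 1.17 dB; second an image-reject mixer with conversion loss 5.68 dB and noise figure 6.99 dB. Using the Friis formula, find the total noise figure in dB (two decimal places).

Convert to linear (a loss of L dB is a gain of −L dB): F_i = 10^(NF_i/10), G_i = 10^(G_i,dB/10)
  Stage 1: F_1 = 10^(1.17/10) = 1.309, G_1 = 10^(24.5/10) = 281.8
  Stage 2: F_2 = 10^(6.99/10) = 5.000, G_2 = 10^(−5.68/10) = 0.2704
Friis cascade:
  F = 1.309 + (5.000 − 1)/281.8 = 1.323
NF = 10 log₁₀(1.323) = 1.22 dB

1.22 dB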